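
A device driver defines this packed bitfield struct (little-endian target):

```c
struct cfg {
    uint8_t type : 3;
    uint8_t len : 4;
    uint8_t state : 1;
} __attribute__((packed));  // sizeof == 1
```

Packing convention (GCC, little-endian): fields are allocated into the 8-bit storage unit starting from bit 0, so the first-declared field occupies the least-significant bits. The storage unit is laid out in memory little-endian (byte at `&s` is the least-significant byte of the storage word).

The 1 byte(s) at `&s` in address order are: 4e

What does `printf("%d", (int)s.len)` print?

9

[0]=0x4e (little-endian) → word 0x4e
type:3 @ bit 0 → (0x4e>>0)&0x7 = 0x6
len:4 @ bit 3 → (0x4e>>3)&0xf = 0x9  ←
state:1 @ bit 7 → (0x4e>>7)&0x1 = 0x0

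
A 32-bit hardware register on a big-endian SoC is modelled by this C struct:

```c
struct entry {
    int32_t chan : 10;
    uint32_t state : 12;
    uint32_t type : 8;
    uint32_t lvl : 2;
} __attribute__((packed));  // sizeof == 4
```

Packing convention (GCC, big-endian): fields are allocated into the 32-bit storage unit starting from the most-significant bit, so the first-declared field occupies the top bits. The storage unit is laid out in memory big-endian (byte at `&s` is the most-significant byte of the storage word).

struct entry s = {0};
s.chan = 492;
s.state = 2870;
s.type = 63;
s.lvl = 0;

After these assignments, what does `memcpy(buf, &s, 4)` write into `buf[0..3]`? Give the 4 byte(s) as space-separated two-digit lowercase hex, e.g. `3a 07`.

7b 2c d8 fc

[22+:10] chan=492 & 0x3ff = 0x1ec; word=0x7b000000
[10+:12] state=2870 & 0xfff = 0xb36; word=0x7b2cd800
[2+:8] type=63 & 0xff = 0x3f; word=0x7b2cd8fc
[0+:2] lvl=0 & 0x3 = 0x0; word=0x7b2cd8fc
word = 0x7b2cd8fc → big-endian bytes:
  [0]=0x7b  [1]=0x2c  [2]=0xd8  [3]=0xfc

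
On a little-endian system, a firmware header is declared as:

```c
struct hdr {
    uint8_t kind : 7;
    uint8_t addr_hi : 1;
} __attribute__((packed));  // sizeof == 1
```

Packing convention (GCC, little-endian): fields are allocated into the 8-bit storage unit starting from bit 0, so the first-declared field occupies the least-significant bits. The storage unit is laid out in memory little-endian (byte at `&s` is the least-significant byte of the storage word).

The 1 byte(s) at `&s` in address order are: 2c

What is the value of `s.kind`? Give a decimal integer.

44

[0]=0x2c (little-endian) → word 0x2c
kind [0+:7] = (word>>0) & 0x7f = 44  ←
addr_hi [7+:1] = (word>>7) & 0x1 = 0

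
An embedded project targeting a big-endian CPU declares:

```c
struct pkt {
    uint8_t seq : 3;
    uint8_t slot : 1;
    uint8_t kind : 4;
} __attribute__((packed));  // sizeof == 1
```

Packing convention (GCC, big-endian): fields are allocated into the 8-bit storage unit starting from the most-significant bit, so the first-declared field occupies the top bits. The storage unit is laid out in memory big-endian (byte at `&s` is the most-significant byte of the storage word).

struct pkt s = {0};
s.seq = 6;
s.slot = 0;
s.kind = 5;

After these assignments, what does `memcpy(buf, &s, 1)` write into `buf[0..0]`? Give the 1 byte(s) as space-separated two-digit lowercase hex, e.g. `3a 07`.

c5

seq (3b) val=6 bits=0x6 at bit 5: 0xc0
slot (1b) val=0 bits=0x0 at bit 4: 0xc0
kind (4b) val=5 bits=0x5 at bit 0: 0xc5
word = 0xc5 → big-endian bytes:
  [0]=0xc5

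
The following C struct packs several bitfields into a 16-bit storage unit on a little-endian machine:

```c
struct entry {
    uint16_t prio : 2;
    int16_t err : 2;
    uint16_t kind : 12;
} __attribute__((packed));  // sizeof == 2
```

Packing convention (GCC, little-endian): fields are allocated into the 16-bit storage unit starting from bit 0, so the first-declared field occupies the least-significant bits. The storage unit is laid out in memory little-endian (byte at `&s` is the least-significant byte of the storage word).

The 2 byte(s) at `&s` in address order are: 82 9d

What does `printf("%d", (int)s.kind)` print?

2520

[0]=0x82 [1]=0x9d (little-endian) → word 0x9d82
prio [0+:2] = (word>>0) & 0x3 = 2
err [2+:2] = (word>>2) & 0x3 = 0
kind [4+:12] = (word>>4) & 0xfff = 2520  ←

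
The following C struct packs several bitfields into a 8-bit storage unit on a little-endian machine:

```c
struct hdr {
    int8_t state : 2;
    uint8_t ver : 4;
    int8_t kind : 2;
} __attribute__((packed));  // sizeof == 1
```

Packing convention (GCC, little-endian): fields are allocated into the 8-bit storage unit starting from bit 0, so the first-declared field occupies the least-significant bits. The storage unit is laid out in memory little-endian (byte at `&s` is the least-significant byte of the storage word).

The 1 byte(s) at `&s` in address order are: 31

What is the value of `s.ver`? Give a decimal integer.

[0]=0x31 (little-endian) → word 0x31
state:2 @ bit 0 → (0x31>>0)&0x3 = 0x1
ver:4 @ bit 2 → (0x31>>2)&0xf = 0xc  ←
kind:2 @ bit 6 → (0x31>>6)&0x3 = 0x0

12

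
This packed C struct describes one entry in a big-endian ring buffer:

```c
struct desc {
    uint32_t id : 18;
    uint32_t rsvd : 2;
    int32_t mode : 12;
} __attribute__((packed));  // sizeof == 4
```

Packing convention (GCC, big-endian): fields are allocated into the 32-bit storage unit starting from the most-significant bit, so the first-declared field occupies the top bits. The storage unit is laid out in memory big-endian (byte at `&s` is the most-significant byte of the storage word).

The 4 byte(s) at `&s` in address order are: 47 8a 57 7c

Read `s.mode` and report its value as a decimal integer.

1916

[0]=0x47 [1]=0x8a [2]=0x57 [3]=0x7c (big-endian) → word 0x478a577c
id:18 @ bit 14 → (0x478a577c>>14)&0x3ffff = 0x11e29
rsvd:2 @ bit 12 → (0x478a577c>>12)&0x3 = 0x1
mode:12 @ bit 0 → (0x478a577c>>0)&0xfff = 0x77c  ←
mode signed 12b, MSB=0: value = 1916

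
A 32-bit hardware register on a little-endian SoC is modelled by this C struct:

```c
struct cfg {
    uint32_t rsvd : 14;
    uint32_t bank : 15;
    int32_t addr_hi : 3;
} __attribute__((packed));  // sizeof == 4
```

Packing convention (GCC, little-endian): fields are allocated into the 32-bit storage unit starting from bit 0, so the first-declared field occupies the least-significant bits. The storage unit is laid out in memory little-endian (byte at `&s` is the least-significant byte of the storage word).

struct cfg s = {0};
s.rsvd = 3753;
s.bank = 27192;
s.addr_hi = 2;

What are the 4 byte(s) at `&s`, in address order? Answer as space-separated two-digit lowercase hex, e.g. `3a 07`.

a9 0e 8e 5a

rsvd:14 = 3753 → 0xea9 << 0 → word 0x00000ea9
bank:15 = 27192 → 0x6a38 << 14 → word 0x1a8e0ea9
addr_hi:3 = 2 → 0x2 << 29 → word 0x5a8e0ea9
word = 0x5a8e0ea9 → little-endian bytes:
  [0]=0xa9  [1]=0x0e  [2]=0x8e  [3]=0x5a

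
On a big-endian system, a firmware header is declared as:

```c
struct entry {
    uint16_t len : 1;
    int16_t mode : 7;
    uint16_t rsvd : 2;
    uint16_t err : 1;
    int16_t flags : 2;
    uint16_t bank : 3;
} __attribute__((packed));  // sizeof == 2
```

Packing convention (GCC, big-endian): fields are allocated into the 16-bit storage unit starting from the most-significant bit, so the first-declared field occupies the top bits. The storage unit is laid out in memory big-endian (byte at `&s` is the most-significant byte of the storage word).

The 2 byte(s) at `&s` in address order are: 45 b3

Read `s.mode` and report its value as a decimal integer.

[0]=0x45 [1]=0xb3 (big-endian) → word 0x45b3
len:1 @ bit 15 → (0x45b3>>15)&0x1 = 0x0
mode:7 @ bit 8 → (0x45b3>>8)&0x7f = 0x45  ←
rsvd:2 @ bit 6 → (0x45b3>>6)&0x3 = 0x2
err:1 @ bit 5 → (0x45b3>>5)&0x1 = 0x1
flags:2 @ bit 3 → (0x45b3>>3)&0x3 = 0x2
bank:3 @ bit 0 → (0x45b3>>0)&0x7 = 0x3
mode signed 7b, MSB=1: 69 - 128 = -59

-59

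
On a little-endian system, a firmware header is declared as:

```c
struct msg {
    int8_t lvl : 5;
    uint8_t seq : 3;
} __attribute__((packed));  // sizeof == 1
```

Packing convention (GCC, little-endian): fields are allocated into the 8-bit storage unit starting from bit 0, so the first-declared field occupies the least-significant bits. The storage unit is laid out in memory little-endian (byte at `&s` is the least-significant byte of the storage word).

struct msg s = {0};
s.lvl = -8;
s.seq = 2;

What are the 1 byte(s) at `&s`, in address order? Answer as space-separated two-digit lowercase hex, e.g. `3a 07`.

58

lvl (5b) val=-8 bits=0x18 at bit 0: 0x18
seq (3b) val=2 bits=0x2 at bit 5: 0x58
word = 0x58 → little-endian bytes:
  [0]=0x58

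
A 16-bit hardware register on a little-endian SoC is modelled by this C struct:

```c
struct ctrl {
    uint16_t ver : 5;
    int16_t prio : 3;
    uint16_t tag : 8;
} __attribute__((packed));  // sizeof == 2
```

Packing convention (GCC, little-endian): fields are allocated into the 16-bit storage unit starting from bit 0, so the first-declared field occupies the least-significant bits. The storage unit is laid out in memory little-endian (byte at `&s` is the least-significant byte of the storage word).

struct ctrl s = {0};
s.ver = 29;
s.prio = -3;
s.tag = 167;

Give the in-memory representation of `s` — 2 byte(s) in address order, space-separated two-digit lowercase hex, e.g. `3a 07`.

bd a7

ver:5 = 29 → 0x1d << 0 → word 0x001d
prio:3 = -3 → 0x5 << 5 → word 0x00bd
tag:8 = 167 → 0xa7 << 8 → word 0xa7bd
word = 0xa7bd → little-endian bytes:
  [0]=0xbd  [1]=0xa7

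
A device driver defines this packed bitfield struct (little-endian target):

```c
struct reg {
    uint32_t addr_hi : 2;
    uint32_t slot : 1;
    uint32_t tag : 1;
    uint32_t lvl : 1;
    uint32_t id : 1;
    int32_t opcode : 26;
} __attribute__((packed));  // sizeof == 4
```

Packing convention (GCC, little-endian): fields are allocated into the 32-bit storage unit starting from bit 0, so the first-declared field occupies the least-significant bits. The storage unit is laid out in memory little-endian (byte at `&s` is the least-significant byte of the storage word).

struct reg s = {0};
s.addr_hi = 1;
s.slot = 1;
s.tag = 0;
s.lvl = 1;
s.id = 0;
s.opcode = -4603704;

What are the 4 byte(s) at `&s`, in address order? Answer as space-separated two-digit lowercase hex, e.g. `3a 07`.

[0+:2] addr_hi=1 & 0x3 = 0x1; word=0x00000001
[2+:1] slot=1 & 0x1 = 0x1; word=0x00000005
[3+:1] tag=0 & 0x1 = 0x0; word=0x00000005
[4+:1] lvl=1 & 0x1 = 0x1; word=0x00000015
[5+:1] id=0 & 0x1 = 0x0; word=0x00000015
[6+:26] opcode=-4603704 & 0x3ffffff = 0x3b9c0c8; word=0xee703215
word = 0xee703215 → little-endian bytes:
  [0]=0x15  [1]=0x32  [2]=0x70  [3]=0xee

15 32 70 ee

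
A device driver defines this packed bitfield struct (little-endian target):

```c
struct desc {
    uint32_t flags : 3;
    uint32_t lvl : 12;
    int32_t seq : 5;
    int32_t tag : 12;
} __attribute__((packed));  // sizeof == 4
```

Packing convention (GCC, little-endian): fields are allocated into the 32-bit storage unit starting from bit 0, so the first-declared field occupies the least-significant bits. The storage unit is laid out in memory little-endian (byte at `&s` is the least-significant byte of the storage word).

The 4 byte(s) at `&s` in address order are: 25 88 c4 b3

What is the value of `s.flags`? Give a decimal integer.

[0]=0x25 [1]=0x88 [2]=0xc4 [3]=0xb3 (little-endian) → word 0xb3c48825
flags [0+:3] = (word>>0) & 0x7 = 5  ←
lvl [3+:12] = (word>>3) & 0xfff = 260
seq [15+:5] = (word>>15) & 0x1f = 9
tag [20+:12] = (word>>20) & 0xfff = 2876

5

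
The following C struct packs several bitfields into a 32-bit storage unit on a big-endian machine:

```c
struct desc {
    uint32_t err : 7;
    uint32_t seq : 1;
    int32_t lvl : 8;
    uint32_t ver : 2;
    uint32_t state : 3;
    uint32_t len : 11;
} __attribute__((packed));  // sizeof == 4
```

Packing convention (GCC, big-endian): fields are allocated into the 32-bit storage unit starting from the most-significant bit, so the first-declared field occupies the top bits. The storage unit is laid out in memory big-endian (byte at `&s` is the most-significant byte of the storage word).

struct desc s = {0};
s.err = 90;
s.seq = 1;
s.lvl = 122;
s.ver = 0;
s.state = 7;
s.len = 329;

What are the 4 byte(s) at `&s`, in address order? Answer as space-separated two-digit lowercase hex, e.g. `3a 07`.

b5 7a 39 49

[25+:7] err=90 & 0x7f = 0x5a; word=0xb4000000
[24+:1] seq=1 & 0x1 = 0x1; word=0xb5000000
[16+:8] lvl=122 & 0xff = 0x7a; word=0xb57a0000
[14+:2] ver=0 & 0x3 = 0x0; word=0xb57a0000
[11+:3] state=7 & 0x7 = 0x7; word=0xb57a3800
[0+:11] len=329 & 0x7ff = 0x149; word=0xb57a3949
word = 0xb57a3949 → big-endian bytes:
  [0]=0xb5  [1]=0x7a  [2]=0x39  [3]=0x49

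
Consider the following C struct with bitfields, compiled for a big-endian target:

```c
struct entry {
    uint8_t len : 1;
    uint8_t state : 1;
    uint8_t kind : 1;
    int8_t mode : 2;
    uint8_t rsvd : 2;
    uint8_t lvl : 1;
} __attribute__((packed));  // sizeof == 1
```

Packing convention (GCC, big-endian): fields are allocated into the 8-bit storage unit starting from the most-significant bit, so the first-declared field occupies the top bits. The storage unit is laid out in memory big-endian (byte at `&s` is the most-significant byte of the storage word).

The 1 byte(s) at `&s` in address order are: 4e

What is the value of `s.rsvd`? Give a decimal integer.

[0]=0x4e (big-endian) → word 0x4e
len [7+:1] = (word>>7) & 0x1 = 0
state [6+:1] = (word>>6) & 0x1 = 1
kind [5+:1] = (word>>5) & 0x1 = 0
mode [3+:2] = (word>>3) & 0x3 = 1
rsvd [1+:2] = (word>>1) & 0x3 = 3  ←
lvl [0+:1] = (word>>0) & 0x1 = 0

3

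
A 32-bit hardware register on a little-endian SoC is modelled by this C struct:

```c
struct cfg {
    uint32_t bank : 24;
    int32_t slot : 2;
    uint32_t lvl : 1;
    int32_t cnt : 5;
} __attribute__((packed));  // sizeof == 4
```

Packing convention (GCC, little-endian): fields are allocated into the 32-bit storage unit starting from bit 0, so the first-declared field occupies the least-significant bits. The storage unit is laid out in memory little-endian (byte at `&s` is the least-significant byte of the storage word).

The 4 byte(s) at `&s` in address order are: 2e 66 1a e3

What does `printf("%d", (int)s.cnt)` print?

-4

[0]=0x2e [1]=0x66 [2]=0x1a [3]=0xe3 (little-endian) → word 0xe31a662e
bank:24 @ bit 0 → (0xe31a662e>>0)&0xffffff = 0x1a662e
slot:2 @ bit 24 → (0xe31a662e>>24)&0x3 = 0x3
lvl:1 @ bit 26 → (0xe31a662e>>26)&0x1 = 0x0
cnt:5 @ bit 27 → (0xe31a662e>>27)&0x1f = 0x1c  ←
cnt signed 5b, MSB=1: 28 - 32 = -4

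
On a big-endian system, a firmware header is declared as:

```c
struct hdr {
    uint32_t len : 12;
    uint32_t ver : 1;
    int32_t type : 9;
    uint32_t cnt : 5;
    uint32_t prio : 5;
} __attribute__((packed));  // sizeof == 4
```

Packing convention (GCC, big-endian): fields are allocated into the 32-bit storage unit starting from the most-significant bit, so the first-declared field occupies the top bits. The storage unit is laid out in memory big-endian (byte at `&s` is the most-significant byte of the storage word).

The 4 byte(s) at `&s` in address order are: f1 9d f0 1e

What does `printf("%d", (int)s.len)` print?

[0]=0xf1 [1]=0x9d [2]=0xf0 [3]=0x1e (big-endian) → word 0xf19df01e
len [20+:12] = (word>>20) & 0xfff = 3865  ←
ver [19+:1] = (word>>19) & 0x1 = 1
type [10+:9] = (word>>10) & 0x1ff = 380
cnt [5+:5] = (word>>5) & 0x1f = 0
prio [0+:5] = (word>>0) & 0x1f = 30

3865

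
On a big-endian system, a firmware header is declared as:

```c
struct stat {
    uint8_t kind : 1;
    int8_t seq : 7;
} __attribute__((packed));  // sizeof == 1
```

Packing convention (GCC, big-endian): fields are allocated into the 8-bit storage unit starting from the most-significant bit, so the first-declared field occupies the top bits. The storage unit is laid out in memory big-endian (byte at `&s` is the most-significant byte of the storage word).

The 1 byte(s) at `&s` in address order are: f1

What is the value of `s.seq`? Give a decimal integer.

-15

[0]=0xf1 (big-endian) → word 0xf1
kind [7+:1] = (word>>7) & 0x1 = 1
seq [0+:7] = (word>>0) & 0x7f = 113  ←
seq signed 7b, MSB=1: 113 - 128 = -15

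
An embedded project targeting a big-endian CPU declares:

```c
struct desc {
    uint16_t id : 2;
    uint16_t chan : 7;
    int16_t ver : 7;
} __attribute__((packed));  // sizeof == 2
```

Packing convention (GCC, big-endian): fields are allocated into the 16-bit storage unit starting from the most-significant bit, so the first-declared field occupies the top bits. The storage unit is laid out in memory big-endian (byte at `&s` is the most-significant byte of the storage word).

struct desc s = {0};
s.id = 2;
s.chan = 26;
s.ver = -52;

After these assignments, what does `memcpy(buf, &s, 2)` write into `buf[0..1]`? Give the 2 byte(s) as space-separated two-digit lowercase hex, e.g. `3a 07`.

id:2 = 2 → 0x2 << 14 → word 0x8000
chan:7 = 26 → 0x1a << 7 → word 0x8d00
ver:7 = -52 → 0x4c << 0 → word 0x8d4c
word = 0x8d4c → big-endian bytes:
  [0]=0x8d  [1]=0x4c

8d 4c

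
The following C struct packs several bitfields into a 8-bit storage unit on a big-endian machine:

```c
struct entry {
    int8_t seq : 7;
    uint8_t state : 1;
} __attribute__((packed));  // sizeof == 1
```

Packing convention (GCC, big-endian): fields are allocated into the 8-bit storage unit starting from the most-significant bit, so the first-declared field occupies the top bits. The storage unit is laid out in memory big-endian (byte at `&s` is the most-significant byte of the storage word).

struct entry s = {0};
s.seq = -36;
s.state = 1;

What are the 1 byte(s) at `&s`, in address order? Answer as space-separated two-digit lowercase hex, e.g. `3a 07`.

b9

[1+:7] seq=-36 & 0x7f = 0x5c; word=0xb8
[0+:1] state=1 & 0x1 = 0x1; word=0xb9
word = 0xb9 → big-endian bytes:
  [0]=0xb9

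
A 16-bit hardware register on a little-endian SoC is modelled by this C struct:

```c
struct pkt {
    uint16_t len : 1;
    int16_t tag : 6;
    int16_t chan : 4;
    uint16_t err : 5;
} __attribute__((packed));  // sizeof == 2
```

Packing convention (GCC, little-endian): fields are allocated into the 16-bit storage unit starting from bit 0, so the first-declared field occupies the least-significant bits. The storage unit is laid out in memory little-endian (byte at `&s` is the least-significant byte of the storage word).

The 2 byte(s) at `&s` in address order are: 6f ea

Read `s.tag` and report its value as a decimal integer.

-9

[0]=0x6f [1]=0xea (little-endian) → word 0xea6f
len [0+:1] = (word>>0) & 0x1 = 1
tag [1+:6] = (word>>1) & 0x3f = 55  ←
chan [7+:4] = (word>>7) & 0xf = 4
err [11+:5] = (word>>11) & 0x1f = 29
tag signed 6b, MSB=1: 55 - 64 = -9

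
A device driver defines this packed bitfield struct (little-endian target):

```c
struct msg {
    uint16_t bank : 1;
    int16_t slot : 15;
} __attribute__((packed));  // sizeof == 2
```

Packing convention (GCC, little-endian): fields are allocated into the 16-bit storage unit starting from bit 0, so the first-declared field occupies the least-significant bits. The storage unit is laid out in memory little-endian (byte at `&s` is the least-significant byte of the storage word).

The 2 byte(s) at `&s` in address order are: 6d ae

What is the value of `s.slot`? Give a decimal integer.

[0]=0x6d [1]=0xae (little-endian) → word 0xae6d
bank [0+:1] = (word>>0) & 0x1 = 1
slot [1+:15] = (word>>1) & 0x7fff = 22326  ←
slot signed 15b, MSB=1: 22326 - 32768 = -10442

-10442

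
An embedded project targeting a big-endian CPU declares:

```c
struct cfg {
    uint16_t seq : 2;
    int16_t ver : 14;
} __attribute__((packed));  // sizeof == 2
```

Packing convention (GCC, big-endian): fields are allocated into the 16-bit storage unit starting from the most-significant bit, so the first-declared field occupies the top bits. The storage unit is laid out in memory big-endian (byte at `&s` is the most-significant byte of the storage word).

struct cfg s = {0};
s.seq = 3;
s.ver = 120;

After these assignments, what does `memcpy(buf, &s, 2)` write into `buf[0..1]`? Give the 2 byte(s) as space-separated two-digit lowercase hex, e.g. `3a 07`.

c0 78

[14+:2] seq=3 & 0x3 = 0x3; word=0xc000
[0+:14] ver=120 & 0x3fff = 0x78; word=0xc078
word = 0xc078 → big-endian bytes:
  [0]=0xc0  [1]=0x78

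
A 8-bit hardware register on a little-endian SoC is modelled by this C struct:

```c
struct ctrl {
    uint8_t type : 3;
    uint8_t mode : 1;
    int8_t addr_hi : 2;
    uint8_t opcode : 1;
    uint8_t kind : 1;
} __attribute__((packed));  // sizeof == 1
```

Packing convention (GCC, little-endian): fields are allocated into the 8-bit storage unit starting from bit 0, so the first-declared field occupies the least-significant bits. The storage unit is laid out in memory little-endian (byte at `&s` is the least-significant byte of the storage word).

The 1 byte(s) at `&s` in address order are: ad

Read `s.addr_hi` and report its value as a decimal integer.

-2

[0]=0xad (little-endian) → word 0xad
type:3 @ bit 0 → (0xad>>0)&0x7 = 0x5
mode:1 @ bit 3 → (0xad>>3)&0x1 = 0x1
addr_hi:2 @ bit 4 → (0xad>>4)&0x3 = 0x2  ←
opcode:1 @ bit 6 → (0xad>>6)&0x1 = 0x0
kind:1 @ bit 7 → (0xad>>7)&0x1 = 0x1
addr_hi signed 2b, MSB=1: 2 - 4 = -2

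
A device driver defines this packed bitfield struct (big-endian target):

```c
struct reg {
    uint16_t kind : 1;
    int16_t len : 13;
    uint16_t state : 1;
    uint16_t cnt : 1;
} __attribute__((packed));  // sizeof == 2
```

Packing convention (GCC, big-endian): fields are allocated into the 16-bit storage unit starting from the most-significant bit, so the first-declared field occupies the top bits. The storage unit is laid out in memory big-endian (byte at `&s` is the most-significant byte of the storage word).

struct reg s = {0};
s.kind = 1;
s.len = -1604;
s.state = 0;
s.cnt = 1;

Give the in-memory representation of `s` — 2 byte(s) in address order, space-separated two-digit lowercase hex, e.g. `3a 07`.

e6 f1

[15+:1] kind=1 & 0x1 = 0x1; word=0x8000
[2+:13] len=-1604 & 0x1fff = 0x19bc; word=0xe6f0
[1+:1] state=0 & 0x1 = 0x0; word=0xe6f0
[0+:1] cnt=1 & 0x1 = 0x1; word=0xe6f1
word = 0xe6f1 → big-endian bytes:
  [0]=0xe6  [1]=0xf1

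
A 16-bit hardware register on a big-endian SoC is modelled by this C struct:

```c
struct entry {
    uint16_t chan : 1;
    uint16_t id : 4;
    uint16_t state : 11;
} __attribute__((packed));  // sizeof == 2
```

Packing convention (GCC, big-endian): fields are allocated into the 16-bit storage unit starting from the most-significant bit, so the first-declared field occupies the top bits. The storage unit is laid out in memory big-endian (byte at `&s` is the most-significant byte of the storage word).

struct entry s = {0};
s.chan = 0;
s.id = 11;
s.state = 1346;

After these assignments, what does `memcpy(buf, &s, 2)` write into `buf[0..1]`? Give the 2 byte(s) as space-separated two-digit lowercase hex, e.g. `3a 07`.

5d 42

chan:1 = 0 → 0x0 << 15 → word 0x0000
id:4 = 11 → 0xb << 11 → word 0x5800
state:11 = 1346 → 0x542 << 0 → word 0x5d42
word = 0x5d42 → big-endian bytes:
  [0]=0x5d  [1]=0x42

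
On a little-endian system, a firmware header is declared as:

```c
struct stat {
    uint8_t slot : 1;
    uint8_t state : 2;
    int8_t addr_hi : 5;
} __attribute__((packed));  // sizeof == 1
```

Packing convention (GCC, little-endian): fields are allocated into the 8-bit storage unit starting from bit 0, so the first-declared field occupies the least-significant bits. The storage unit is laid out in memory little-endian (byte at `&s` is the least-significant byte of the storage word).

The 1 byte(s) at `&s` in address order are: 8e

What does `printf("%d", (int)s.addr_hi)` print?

-15

[0]=0x8e (little-endian) → word 0x8e
slot:1 @ bit 0 → (0x8e>>0)&0x1 = 0x0
state:2 @ bit 1 → (0x8e>>1)&0x3 = 0x3
addr_hi:5 @ bit 3 → (0x8e>>3)&0x1f = 0x11  ←
addr_hi signed 5b, MSB=1: 17 - 32 = -15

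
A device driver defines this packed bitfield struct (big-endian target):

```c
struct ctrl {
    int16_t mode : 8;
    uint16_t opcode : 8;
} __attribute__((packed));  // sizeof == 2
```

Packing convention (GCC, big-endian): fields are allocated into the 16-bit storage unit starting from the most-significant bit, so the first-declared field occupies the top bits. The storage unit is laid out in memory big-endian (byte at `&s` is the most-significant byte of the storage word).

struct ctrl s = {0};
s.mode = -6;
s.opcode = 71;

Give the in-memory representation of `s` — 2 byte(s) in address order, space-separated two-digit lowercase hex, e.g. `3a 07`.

fa 47

mode:8 = -6 → 0xfa << 8 → word 0xfa00
opcode:8 = 71 → 0x47 << 0 → word 0xfa47
word = 0xfa47 → big-endian bytes:
  [0]=0xfa  [1]=0x47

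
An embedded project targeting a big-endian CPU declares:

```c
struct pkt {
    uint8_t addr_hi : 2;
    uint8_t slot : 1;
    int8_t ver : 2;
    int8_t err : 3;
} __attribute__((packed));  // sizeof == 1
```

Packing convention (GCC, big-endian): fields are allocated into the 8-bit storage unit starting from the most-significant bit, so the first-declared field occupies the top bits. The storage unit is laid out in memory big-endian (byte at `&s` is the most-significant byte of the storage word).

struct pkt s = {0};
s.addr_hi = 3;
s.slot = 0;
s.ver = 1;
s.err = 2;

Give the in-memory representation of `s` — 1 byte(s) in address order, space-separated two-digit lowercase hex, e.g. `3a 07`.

ca

[6+:2] addr_hi=3 & 0x3 = 0x3; word=0xc0
[5+:1] slot=0 & 0x1 = 0x0; word=0xc0
[3+:2] ver=1 & 0x3 = 0x1; word=0xc8
[0+:3] err=2 & 0x7 = 0x2; word=0xca
word = 0xca → big-endian bytes:
  [0]=0xca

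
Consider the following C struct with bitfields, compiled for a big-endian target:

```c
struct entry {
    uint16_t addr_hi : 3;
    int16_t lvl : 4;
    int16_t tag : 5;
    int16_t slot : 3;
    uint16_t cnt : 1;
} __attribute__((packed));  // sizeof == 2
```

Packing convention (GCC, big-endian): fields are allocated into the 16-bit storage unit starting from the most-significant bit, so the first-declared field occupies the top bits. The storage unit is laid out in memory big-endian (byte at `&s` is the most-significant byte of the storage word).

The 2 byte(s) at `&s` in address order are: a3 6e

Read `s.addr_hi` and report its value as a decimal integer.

[0]=0xa3 [1]=0x6e (big-endian) → word 0xa36e
addr_hi [13+:3] = (word>>13) & 0x7 = 5  ←
lvl [9+:4] = (word>>9) & 0xf = 1
tag [4+:5] = (word>>4) & 0x1f = 22
slot [1+:3] = (word>>1) & 0x7 = 7
cnt [0+:1] = (word>>0) & 0x1 = 0

5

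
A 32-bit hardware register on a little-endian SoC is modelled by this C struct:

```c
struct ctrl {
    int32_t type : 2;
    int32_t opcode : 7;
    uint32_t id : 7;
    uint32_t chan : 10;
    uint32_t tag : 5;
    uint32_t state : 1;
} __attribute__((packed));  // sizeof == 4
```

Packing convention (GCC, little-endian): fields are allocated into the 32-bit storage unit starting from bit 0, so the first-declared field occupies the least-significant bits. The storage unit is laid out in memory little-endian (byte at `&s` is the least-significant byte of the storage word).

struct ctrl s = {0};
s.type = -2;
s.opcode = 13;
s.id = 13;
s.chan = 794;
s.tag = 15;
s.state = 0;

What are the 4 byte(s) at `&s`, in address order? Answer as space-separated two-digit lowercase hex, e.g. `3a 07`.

type (2b) val=-2 bits=0x2 at bit 0: 0x00000002
opcode (7b) val=13 bits=0xd at bit 2: 0x00000036
id (7b) val=13 bits=0xd at bit 9: 0x00001a36
chan (10b) val=794 bits=0x31a at bit 16: 0x031a1a36
tag (5b) val=15 bits=0xf at bit 26: 0x3f1a1a36
state (1b) val=0 bits=0x0 at bit 31: 0x3f1a1a36
word = 0x3f1a1a36 → little-endian bytes:
  [0]=0x36  [1]=0x1a  [2]=0x1a  [3]=0x3f

36 1a 1a 3f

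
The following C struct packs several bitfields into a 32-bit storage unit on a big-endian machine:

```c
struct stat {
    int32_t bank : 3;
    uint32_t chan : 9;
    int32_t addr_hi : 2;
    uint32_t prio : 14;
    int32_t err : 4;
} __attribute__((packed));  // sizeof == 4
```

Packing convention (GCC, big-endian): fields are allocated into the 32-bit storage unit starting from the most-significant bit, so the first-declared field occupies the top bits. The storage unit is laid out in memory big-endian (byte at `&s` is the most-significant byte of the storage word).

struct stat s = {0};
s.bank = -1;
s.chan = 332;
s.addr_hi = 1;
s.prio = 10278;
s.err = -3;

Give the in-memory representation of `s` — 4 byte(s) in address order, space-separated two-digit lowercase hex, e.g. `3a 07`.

[29+:3] bank=-1 & 0x7 = 0x7; word=0xe0000000
[20+:9] chan=332 & 0x1ff = 0x14c; word=0xf4c00000
[18+:2] addr_hi=1 & 0x3 = 0x1; word=0xf4c40000
[4+:14] prio=10278 & 0x3fff = 0x2826; word=0xf4c68260
[0+:4] err=-3 & 0xf = 0xd; word=0xf4c6826d
word = 0xf4c6826d → big-endian bytes:
  [0]=0xf4  [1]=0xc6  [2]=0x82  [3]=0x6d

f4 c6 82 6d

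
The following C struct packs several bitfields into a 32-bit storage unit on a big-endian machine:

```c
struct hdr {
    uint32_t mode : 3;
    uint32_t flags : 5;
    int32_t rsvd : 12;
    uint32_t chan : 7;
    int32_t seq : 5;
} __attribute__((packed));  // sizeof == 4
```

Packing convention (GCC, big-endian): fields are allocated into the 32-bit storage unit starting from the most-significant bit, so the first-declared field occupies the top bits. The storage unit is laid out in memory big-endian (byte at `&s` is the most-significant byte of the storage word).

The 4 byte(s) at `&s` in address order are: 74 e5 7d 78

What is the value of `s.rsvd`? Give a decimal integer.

[0]=0x74 [1]=0xe5 [2]=0x7d [3]=0x78 (big-endian) → word 0x74e57d78
mode:3 @ bit 29 → (0x74e57d78>>29)&0x7 = 0x3
flags:5 @ bit 24 → (0x74e57d78>>24)&0x1f = 0x14
rsvd:12 @ bit 12 → (0x74e57d78>>12)&0xfff = 0xe57  ←
chan:7 @ bit 5 → (0x74e57d78>>5)&0x7f = 0x6b
seq:5 @ bit 0 → (0x74e57d78>>0)&0x1f = 0x18
rsvd signed 12b, MSB=1: 3671 - 4096 = -425

-425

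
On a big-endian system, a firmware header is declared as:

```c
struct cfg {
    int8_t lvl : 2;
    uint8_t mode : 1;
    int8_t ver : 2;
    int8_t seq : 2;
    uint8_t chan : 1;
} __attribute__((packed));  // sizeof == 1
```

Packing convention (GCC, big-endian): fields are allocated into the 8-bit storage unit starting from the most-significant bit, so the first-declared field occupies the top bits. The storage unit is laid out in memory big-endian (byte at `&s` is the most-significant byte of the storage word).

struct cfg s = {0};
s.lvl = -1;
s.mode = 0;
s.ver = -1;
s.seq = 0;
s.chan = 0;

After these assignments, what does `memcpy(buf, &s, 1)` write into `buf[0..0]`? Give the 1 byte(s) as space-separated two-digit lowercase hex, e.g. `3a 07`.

[6+:2] lvl=-1 & 0x3 = 0x3; word=0xc0
[5+:1] mode=0 & 0x1 = 0x0; word=0xc0
[3+:2] ver=-1 & 0x3 = 0x3; word=0xd8
[1+:2] seq=0 & 0x3 = 0x0; word=0xd8
[0+:1] chan=0 & 0x1 = 0x0; word=0xd8
word = 0xd8 → big-endian bytes:
  [0]=0xd8

d8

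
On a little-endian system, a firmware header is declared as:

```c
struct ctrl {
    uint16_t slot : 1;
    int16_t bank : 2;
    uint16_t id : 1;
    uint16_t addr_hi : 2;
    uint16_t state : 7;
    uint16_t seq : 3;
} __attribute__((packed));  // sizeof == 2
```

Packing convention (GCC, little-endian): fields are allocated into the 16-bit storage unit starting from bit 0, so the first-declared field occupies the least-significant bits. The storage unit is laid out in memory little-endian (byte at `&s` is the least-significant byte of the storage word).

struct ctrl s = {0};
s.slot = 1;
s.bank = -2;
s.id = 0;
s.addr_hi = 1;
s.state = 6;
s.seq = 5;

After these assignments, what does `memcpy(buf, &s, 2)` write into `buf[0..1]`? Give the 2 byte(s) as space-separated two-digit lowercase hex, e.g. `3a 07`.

slot:1 = 1 → 0x1 << 0 → word 0x0001
bank:2 = -2 → 0x2 << 1 → word 0x0005
id:1 = 0 → 0x0 << 3 → word 0x0005
addr_hi:2 = 1 → 0x1 << 4 → word 0x0015
state:7 = 6 → 0x6 << 6 → word 0x0195
seq:3 = 5 → 0x5 << 13 → word 0xa195
word = 0xa195 → little-endian bytes:
  [0]=0x95  [1]=0xa1

95 a1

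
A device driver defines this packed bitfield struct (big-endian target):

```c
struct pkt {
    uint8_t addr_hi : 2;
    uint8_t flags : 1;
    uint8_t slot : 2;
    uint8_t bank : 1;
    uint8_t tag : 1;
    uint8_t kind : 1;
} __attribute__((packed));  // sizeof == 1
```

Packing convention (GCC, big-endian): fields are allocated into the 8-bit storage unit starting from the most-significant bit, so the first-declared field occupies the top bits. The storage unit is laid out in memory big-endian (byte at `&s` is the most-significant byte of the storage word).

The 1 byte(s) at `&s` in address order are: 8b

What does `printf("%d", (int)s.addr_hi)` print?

2

[0]=0x8b (big-endian) → word 0x8b
addr_hi:2 @ bit 6 → (0x8b>>6)&0x3 = 0x2  ←
flags:1 @ bit 5 → (0x8b>>5)&0x1 = 0x0
slot:2 @ bit 3 → (0x8b>>3)&0x3 = 0x1
bank:1 @ bit 2 → (0x8b>>2)&0x1 = 0x0
tag:1 @ bit 1 → (0x8b>>1)&0x1 = 0x1
kind:1 @ bit 0 → (0x8b>>0)&0x1 = 0x1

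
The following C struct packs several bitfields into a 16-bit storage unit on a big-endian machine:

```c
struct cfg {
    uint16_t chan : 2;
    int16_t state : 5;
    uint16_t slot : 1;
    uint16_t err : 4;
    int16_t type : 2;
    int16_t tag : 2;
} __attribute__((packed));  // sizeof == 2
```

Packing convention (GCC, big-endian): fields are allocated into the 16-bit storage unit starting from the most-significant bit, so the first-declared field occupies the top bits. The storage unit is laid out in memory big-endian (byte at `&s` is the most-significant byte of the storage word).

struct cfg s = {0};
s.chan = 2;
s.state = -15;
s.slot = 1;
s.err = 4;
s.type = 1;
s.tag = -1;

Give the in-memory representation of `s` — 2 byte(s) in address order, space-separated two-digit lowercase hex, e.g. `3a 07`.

chan:2 = 2 → 0x2 << 14 → word 0x8000
state:5 = -15 → 0x11 << 9 → word 0xa200
slot:1 = 1 → 0x1 << 8 → word 0xa300
err:4 = 4 → 0x4 << 4 → word 0xa340
type:2 = 1 → 0x1 << 2 → word 0xa344
tag:2 = -1 → 0x3 << 0 → word 0xa347
word = 0xa347 → big-endian bytes:
  [0]=0xa3  [1]=0x47

a3 47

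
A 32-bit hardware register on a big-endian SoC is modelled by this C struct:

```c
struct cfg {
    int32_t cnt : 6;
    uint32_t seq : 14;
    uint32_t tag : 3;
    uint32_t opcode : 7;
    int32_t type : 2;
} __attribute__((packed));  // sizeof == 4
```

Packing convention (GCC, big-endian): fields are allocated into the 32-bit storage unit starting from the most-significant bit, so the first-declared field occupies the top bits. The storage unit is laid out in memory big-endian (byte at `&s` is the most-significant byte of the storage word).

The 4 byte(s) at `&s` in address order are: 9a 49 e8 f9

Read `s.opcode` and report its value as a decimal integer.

62

[0]=0x9a [1]=0x49 [2]=0xe8 [3]=0xf9 (big-endian) → word 0x9a49e8f9
cnt:6 @ bit 26 → (0x9a49e8f9>>26)&0x3f = 0x26
seq:14 @ bit 12 → (0x9a49e8f9>>12)&0x3fff = 0x249e
tag:3 @ bit 9 → (0x9a49e8f9>>9)&0x7 = 0x4
opcode:7 @ bit 2 → (0x9a49e8f9>>2)&0x7f = 0x3e  ←
type:2 @ bit 0 → (0x9a49e8f9>>0)&0x3 = 0x1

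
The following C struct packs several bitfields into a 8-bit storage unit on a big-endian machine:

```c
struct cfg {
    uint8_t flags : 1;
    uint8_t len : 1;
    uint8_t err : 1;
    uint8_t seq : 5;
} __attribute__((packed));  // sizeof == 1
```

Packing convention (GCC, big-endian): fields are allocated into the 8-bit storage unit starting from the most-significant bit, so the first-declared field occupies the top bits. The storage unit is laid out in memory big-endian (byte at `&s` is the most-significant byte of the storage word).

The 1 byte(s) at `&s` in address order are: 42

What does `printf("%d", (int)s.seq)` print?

2

[0]=0x42 (big-endian) → word 0x42
flags [7+:1] = (word>>7) & 0x1 = 0
len [6+:1] = (word>>6) & 0x1 = 1
err [5+:1] = (word>>5) & 0x1 = 0
seq [0+:5] = (word>>0) & 0x1f = 2  ←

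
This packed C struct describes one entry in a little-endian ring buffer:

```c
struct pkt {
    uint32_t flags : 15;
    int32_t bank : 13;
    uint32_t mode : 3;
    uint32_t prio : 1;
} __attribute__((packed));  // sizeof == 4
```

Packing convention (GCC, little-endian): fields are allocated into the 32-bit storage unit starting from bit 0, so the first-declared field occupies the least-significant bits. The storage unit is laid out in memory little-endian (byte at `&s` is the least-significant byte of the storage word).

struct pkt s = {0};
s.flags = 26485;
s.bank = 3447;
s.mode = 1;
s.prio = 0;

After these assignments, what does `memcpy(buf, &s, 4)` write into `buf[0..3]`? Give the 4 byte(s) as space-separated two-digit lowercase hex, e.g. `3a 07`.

flags:15 = 26485 → 0x6775 << 0 → word 0x00006775
bank:13 = 3447 → 0xd77 << 15 → word 0x06bbe775
mode:3 = 1 → 0x1 << 28 → word 0x16bbe775
prio:1 = 0 → 0x0 << 31 → word 0x16bbe775
word = 0x16bbe775 → little-endian bytes:
  [0]=0x75  [1]=0xe7  [2]=0xbb  [3]=0x16

75 e7 bb 16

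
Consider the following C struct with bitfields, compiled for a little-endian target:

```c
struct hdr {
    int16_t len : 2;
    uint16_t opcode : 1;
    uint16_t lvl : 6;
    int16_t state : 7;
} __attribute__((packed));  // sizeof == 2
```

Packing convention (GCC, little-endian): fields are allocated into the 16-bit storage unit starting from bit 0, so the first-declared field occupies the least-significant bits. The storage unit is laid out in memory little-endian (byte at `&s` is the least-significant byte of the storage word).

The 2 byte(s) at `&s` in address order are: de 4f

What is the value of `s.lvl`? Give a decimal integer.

[0]=0xde [1]=0x4f (little-endian) → word 0x4fde
len:2 @ bit 0 → (0x4fde>>0)&0x3 = 0x2
opcode:1 @ bit 2 → (0x4fde>>2)&0x1 = 0x1
lvl:6 @ bit 3 → (0x4fde>>3)&0x3f = 0x3b  ←
state:7 @ bit 9 → (0x4fde>>9)&0x7f = 0x27

59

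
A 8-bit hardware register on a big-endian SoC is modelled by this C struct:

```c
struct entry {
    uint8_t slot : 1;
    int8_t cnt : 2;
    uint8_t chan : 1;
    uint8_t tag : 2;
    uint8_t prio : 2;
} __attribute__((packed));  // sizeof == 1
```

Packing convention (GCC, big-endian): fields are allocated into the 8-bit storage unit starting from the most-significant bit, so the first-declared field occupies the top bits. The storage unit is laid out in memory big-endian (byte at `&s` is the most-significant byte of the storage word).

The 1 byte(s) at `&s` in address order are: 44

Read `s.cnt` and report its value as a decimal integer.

-2

[0]=0x44 (big-endian) → word 0x44
slot [7+:1] = (word>>7) & 0x1 = 0
cnt [5+:2] = (word>>5) & 0x3 = 2  ←
chan [4+:1] = (word>>4) & 0x1 = 0
tag [2+:2] = (word>>2) & 0x3 = 1
prio [0+:2] = (word>>0) & 0x3 = 0
cnt signed 2b, MSB=1: 2 - 4 = -2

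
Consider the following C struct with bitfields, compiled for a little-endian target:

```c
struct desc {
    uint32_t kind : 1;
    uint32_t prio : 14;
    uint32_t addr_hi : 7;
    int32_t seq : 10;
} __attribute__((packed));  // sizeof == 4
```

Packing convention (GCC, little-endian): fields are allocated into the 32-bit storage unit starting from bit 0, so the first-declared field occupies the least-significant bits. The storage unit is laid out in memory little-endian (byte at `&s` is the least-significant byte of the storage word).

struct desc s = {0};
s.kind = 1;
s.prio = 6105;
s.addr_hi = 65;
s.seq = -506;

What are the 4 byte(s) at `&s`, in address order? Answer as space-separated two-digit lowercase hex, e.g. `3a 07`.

kind:1 = 1 → 0x1 << 0 → word 0x00000001
prio:14 = 6105 → 0x17d9 << 1 → word 0x00002fb3
addr_hi:7 = 65 → 0x41 << 15 → word 0x0020afb3
seq:10 = -506 → 0x206 << 22 → word 0x81a0afb3
word = 0x81a0afb3 → little-endian bytes:
  [0]=0xb3  [1]=0xaf  [2]=0xa0  [3]=0x81

b3 af a0 81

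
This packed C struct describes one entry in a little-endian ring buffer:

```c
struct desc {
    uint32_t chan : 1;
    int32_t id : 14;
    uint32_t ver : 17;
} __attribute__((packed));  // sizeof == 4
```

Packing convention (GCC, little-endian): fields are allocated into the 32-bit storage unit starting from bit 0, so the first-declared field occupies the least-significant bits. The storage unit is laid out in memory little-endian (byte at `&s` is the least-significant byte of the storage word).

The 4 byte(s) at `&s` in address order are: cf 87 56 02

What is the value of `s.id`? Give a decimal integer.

[0]=0xcf [1]=0x87 [2]=0x56 [3]=0x02 (little-endian) → word 0x025687cf
chan [0+:1] = (word>>0) & 0x1 = 1
id [1+:14] = (word>>1) & 0x3fff = 999  ←
ver [15+:17] = (word>>15) & 0x1ffff = 1197
id signed 14b, MSB=0: value = 999

999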